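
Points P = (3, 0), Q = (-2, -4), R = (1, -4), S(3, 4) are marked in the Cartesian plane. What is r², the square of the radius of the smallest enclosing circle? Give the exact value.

The farthest pair is Q–S with squared distance 89. The circle on this segment as diameter has centre (0.5, 0) and r² = 89/4 = 22.25.
Check P: distance² to centre = 6.25 ≤ 22.25, so it lies inside.
All remaining points lie in this disk, and no smaller disk contains both endpoints, so this is the minimum enclosing circle.

22.25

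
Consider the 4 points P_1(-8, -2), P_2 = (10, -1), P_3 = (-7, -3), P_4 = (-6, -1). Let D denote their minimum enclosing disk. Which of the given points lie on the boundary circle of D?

P_1, P_2

A smallest enclosing disk is always determined by at most three of the input points on its boundary.
The farthest pair is P_1–P_2 with squared distance 325. The circle on this segment as diameter has centre (1, -1.5) and r² = 325/4 = 81.25.
Check P_3: distance² to centre = 66.25 ≤ 81.25, so it lies inside.
All remaining points lie in this disk, and no smaller disk contains both endpoints, so this is the minimum enclosing circle.
The points at distance exactly r from the centre are P_1, P_2 — 2 points.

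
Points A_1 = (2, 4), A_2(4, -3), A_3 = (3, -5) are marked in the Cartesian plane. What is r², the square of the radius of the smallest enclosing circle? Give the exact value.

Side lengths²: A_1A_2² = 53, A_1A_3² = 82, A_2A_3² = 5.
Since A_1A_3² = 82 ≥ 53 + 5 = 58, the angle opposite A_1A_3 is not acute, so the smallest enclosing circle has A_1A_3 as diameter.
Centre = midpoint of A_1A_3 = (2.5, -0.5), r² = 82/4 = 20.5.

20.5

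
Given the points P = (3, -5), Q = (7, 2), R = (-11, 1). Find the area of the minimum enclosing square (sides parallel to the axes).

The bounding box has width 18 and height 7.
An axis-aligned square enclosing the set must have side ≥ max(width, height).
So the minimum side is max(18, 7) = 18.
Area = 18² = 324.

324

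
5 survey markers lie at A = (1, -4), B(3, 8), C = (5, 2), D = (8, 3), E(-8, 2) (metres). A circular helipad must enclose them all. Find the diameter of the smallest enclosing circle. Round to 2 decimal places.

16.03

The farthest pair is D–E with squared distance 257. The circle on this segment as diameter has centre (0, 2.5) and r² = 257/4 = 64.25.
Check A: distance² to centre = 43.25 ≤ 64.25, so it lies inside.
All remaining points lie in this disk, and no smaller disk contains both endpoints, so this is the minimum enclosing circle.
Diameter = 2r = 2√(64.25) ≈ 16.03.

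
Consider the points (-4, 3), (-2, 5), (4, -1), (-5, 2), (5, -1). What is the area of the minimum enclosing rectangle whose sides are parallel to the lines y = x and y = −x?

In coordinates u = x + y, v = x − y the rectangle is axis-aligned; the map (x,y)→(u,v) scales areas by 2.
u-values: -1, 3, 3, -3, 4; range = 4 − (-3) = 7.
v-values: -7, -7, 5, -7, 6; range = 6 − (-7) = 13.
Area = (7 × 13) / 2 = 45.5.

45.5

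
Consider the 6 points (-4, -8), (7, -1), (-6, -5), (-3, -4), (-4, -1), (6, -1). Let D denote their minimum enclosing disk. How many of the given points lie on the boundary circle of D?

The farthest pair is (7, -1)–(-6, -5) with squared distance 185. The circle on this segment as diameter has centre (0.5, -3) and r² = 185/4 = 46.25.
Check (-4, -8): distance² to centre = 45.25 ≤ 46.25, so it lies inside.
All remaining points lie in this disk, and no smaller disk contains both endpoints, so this is the minimum enclosing circle.
The points at distance exactly r from the centre are (7, -1), (-6, -5) — 2 points.

2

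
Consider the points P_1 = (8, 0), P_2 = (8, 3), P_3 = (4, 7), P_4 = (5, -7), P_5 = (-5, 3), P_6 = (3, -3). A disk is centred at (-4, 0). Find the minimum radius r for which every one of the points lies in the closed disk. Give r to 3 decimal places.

12.369

The required radius is the distance from (-4, 0) to the farthest point.
Squared distances: 144, 153, 113, 130, 10, 58.
Maximum is 153, attained at P_2.
r = √153 ≈ 12.369.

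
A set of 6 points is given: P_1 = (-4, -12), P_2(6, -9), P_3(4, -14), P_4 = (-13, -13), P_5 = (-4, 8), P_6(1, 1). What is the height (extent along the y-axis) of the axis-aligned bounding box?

22

max y = 8, min y = -14, so height = 22.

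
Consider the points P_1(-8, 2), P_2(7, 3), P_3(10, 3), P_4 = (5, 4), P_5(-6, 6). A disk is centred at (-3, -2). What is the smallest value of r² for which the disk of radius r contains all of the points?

The required radius is the distance from (-3, -2) to the farthest point.
Squared distances: 41, 125, 194, 100, 73.
Maximum is 194, attained at P_3.

194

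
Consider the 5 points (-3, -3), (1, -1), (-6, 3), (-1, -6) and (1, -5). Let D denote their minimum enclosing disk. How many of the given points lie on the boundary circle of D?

A smallest enclosing disk is always determined by at most three of the input points on its boundary.
The farthest pair is (-6, 3)–(1, -5) with squared distance 113. The circle on this segment as diameter has centre (-2.5, -1) and r² = 113/4 = 28.25.
Check (-3, -3): distance² to centre = 4.25 ≤ 28.25, so it lies inside.
All remaining points lie in this disk, and no smaller disk contains both endpoints, so this is the minimum enclosing circle.
The points at distance exactly r from the centre are (-6, 3), (1, -5) — 2 points.

2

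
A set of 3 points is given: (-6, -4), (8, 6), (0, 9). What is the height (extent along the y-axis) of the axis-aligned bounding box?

13

max y = 9, min y = -4, so height = 13.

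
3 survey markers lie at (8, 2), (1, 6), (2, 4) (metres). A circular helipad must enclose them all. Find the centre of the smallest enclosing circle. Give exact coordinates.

Call the three points A, B, C in the order given.
Side lengths²: AB² = 65, AC² = 40, BC² = 5.
Since AB² = 65 ≥ 40 + 5 = 45, the angle opposite AB is not acute, so the smallest enclosing circle has AB as diameter.
Centre = midpoint of AB = (4.5, 4), r² = 65/4 = 16.25.
Centre = (4.5, 4).

(4.5, 4)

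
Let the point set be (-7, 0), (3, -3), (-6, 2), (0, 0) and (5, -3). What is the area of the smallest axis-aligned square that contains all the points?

144

The bounding box has width 12 and height 5.
An axis-aligned square enclosing the set must have side ≥ max(width, height).
So the minimum side is max(12, 5) = 12.
Area = 12² = 144.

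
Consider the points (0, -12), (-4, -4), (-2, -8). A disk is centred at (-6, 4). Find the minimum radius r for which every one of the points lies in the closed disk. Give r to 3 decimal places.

17.088

The required radius is the distance from (-6, 4) to the farthest point.
Squared distances: 292, 68, 160.
Maximum is 292, attained at (0, -12).
r = √292 ≈ 17.088.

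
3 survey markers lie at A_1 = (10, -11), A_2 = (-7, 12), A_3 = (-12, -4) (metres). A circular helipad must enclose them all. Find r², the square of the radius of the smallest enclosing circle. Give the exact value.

Side lengths²: A_1A_2² = 818, A_1A_3² = 533, A_2A_3² = 281.
Since A_1A_2² = 818 ≥ 533 + 281 = 814, the angle opposite A_1A_2 is not acute, so the smallest enclosing circle has A_1A_2 as diameter.
Centre = midpoint of A_1A_2 = (1.5, 0.5), r² = 818/4 = 204.5.

204.5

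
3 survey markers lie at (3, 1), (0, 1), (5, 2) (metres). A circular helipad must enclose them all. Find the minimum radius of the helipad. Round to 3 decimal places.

2.550

Call the three points A, B, C in the order given.
Side lengths²: AB² = 9, AC² = 5, BC² = 26.
Since BC² = 26 ≥ 9 + 5 = 14, the angle opposite BC is not acute, so the smallest enclosing circle has BC as diameter.
Centre = midpoint of BC = (2.5, 1.5), r² = 26/4 = 6.5.
r = √(6.5) ≈ 2.550.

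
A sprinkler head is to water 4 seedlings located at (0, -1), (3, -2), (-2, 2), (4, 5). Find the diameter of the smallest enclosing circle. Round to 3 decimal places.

The minimum enclosing circle of a finite set is fixed by two of the points (as a diameter) or three (as a circumcircle).
The minimum enclosing circle is determined by three boundary points: (3, -2), (-2, 2), (4, 5).
Their circumcentre is (49/26, 45/26) with r² = 5125/338.
The farthest remaining point (0, -1) is at distance² 3721/338 ≤ 5125/338.
Diameter = 2r = 2√(5125/338) ≈ 7.788.

7.788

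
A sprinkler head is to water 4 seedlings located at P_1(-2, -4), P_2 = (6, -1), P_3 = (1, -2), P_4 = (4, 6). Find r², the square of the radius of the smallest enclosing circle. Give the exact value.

The minimum enclosing circle of a finite set is fixed by two of the points (as a diameter) or three (as a circumcircle).
The farthest pair is P_1–P_4 with squared distance 136. The circle on this segment as diameter has centre (1, 1) and r² = 136/4 = 34.
Check P_2: distance² to centre = 29 ≤ 34, so it lies inside.
All remaining points lie in this disk, and no smaller disk contains both endpoints, so this is the minimum enclosing circle.

34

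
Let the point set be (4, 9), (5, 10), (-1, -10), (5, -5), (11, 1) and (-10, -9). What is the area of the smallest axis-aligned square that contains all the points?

The bounding box has width 21 and height 20.
An axis-aligned square enclosing the set must have side ≥ max(width, height).
So the minimum side is max(21, 20) = 21.
Area = 21² = 441.

441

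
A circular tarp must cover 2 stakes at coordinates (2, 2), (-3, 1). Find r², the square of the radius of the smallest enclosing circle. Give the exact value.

The smallest circle enclosing two points has them as diameter endpoints.
Centre = midpoint = (-0.5, 1.5); r² = |(2, 2)−(-3, 1)|²/4 = 26/4 = 6.5.

6.5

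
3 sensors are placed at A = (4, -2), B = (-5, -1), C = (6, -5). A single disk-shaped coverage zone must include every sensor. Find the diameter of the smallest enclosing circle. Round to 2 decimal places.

Side lengths²: AB² = 82, AC² = 13, BC² = 137.
Since BC² = 137 ≥ 82 + 13 = 95, the angle opposite BC is not acute, so the smallest enclosing circle has BC as diameter.
Centre = midpoint of BC = (0.5, -3), r² = 137/4 = 34.25.
Diameter = 2r = 2√(34.25) ≈ 11.70.

11.70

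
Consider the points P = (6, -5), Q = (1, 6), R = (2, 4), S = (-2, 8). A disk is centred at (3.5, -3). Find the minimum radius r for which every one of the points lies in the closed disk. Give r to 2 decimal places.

The required radius is the distance from (3.5, -3) to the farthest point.
Squared distances: 10.25, 87.25, 51.25, 151.25.
Maximum is 151.25, attained at S.
r = √(151.25) ≈ 12.30.

12.30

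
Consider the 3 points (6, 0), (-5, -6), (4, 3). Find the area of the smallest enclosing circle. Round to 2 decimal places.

128.24

Call the three points A, B, C in the order given.
Side lengths²: AB² = 157, AC² = 13, BC² = 162.
Since BC² = 162 < 157 + 13 = 170, the triangle is acute, so the smallest enclosing circle is the circumcircle.
Circumcentre = (-0.1, -1.9), r² = 40.82.
Area = π·r² = π·40.82 ≈ 128.24.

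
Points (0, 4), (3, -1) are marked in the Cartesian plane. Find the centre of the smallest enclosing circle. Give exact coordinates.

The smallest circle enclosing two points has them as diameter endpoints.
Centre = midpoint = (1.5, 1.5); r² = |(0, 4)−(3, -1)|²/4 = 34/4 = 8.5.
Centre = (1.5, 1.5).

(1.5, 1.5)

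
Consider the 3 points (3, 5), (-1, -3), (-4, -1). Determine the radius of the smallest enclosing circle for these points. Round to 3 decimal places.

4.646

Call the three points A, B, C in the order given.
Side lengths²: AB² = 80, AC² = 85, BC² = 13.
Since AC² = 85 < 80 + 13 = 93, the triangle is acute, so the smallest enclosing circle is the circumcircle.
Circumcentre = (-0.125, 1.5625), r² = 21.58203125.
r = √(21.58203125) ≈ 4.646.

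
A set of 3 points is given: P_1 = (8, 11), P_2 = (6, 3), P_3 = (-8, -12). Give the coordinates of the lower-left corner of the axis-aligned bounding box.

x-range [-8, 8], y-range [-12, 11].
The lower-left corner is (-8, -12).

(-8, -12)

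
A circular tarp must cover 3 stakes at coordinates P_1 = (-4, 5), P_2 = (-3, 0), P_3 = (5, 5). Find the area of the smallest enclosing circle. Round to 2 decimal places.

72.70

Side lengths²: P_1P_2² = 26, P_1P_3² = 81, P_2P_3² = 89.
Since P_2P_3² = 89 < 81 + 26 = 107, the triangle is acute, so the smallest enclosing circle is the circumcircle.
Circumcentre = (0.5, 3.3), r² = 23.14.
Area = π·r² = π·23.14 ≈ 72.70.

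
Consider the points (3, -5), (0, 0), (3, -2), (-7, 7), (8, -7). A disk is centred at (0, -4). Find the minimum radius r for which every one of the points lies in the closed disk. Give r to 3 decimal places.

The required radius is the distance from (0, -4) to the farthest point.
Squared distances: 10, 16, 13, 170, 73.
Maximum is 170, attained at (-7, 7).
r = √170 ≈ 13.038.

13.038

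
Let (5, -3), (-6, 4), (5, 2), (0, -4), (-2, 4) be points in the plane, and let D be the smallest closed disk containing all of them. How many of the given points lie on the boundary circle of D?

2

The minimum enclosing circle of a finite set is fixed by two of the points (as a diameter) or three (as a circumcircle).
The farthest pair is (5, -3)–(-6, 4) with squared distance 170. The circle on this segment as diameter has centre (-0.5, 0.5) and r² = 170/4 = 42.5.
Check (5, 2): distance² to centre = 32.5 ≤ 42.5, so it lies inside.
All remaining points lie in this disk, and no smaller disk contains both endpoints, so this is the minimum enclosing circle.
The points at distance exactly r from the centre are (5, -3), (-6, 4) — 2 points.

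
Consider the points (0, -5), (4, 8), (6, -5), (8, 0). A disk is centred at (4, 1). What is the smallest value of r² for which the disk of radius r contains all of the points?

52

The required radius is the distance from (4, 1) to the farthest point.
Squared distances: 52, 49, 40, 17.
Maximum is 52, attained at (0, -5).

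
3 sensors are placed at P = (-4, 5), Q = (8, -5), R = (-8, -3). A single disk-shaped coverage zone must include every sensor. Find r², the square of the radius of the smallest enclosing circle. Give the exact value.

Side lengths²: PQ² = 244, PR² = 80, QR² = 260.
Since QR² = 260 < 244 + 80 = 324, the triangle is acute, so the smallest enclosing circle is the circumcircle.
Circumcentre = (4/17, -36/17), r² = 19825/289.

19825/289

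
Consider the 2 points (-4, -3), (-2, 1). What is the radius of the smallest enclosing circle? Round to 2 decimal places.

The smallest circle enclosing two points has them as diameter endpoints.
Centre = midpoint = (-3, -1); r² = |(-4, -3)−(-2, 1)|²/4 = 20/4 = 5.
r = √5 ≈ 2.24.

2.24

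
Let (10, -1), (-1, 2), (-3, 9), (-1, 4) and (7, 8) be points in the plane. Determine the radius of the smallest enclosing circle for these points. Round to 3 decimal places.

A smallest enclosing disk is always determined by at most three of the input points on its boundary.
The farthest pair is (10, -1)–(-3, 9) with squared distance 269. The circle on this segment as diameter has centre (3.5, 4) and r² = 269/4 = 67.25.
Check (-1, 2): distance² to centre = 24.25 ≤ 67.25, so it lies inside.
All remaining points lie in this disk, and no smaller disk contains both endpoints, so this is the minimum enclosing circle.
r = √(67.25) ≈ 8.201.

8.201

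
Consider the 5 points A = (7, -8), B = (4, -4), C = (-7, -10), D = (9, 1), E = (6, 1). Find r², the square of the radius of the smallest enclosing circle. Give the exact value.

The farthest pair is C–D with squared distance 377. The circle on this segment as diameter has centre (1, -4.5) and r² = 377/4 = 94.25.
Check A: distance² to centre = 48.25 ≤ 94.25, so it lies inside.
All remaining points lie in this disk, and no smaller disk contains both endpoints, so this is the minimum enclosing circle.

94.25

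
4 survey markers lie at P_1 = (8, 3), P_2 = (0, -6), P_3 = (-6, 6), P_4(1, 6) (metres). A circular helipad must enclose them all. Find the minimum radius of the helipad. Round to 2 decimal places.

7.71

The minimum enclosing circle is determined by three boundary points: P_1, P_2, P_3.
Their circumcentre is (0.4, 1.7) with r² = 59.45.
The farthest remaining point P_4 is at distance² 18.85 ≤ 59.45.
r = √(59.45) ≈ 7.71.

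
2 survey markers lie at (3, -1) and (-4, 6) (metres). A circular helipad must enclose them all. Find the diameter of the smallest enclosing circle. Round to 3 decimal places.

The smallest circle enclosing two points has them as diameter endpoints.
Centre = midpoint = (-0.5, 2.5); r² = |(3, -1)−(-4, 6)|²/4 = 98/4 = 24.5.
Diameter = 2r = 2√(24.5) ≈ 9.899.

9.899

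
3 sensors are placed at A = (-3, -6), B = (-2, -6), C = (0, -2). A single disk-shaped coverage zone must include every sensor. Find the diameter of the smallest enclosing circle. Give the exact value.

5

Side lengths²: AB² = 1, AC² = 25, BC² = 20.
Since AC² = 25 ≥ 20 + 1 = 21, the angle opposite AC is not acute, so the smallest enclosing circle has AC as diameter.
Centre = midpoint of AC = (-1.5, -4), r² = 25/4 = 6.25.
Diameter = 2r = 2√(6.25) = 5.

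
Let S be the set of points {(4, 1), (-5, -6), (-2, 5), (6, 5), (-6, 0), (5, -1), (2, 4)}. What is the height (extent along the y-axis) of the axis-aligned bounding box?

11

max y = 5, min y = -6, so height = 11.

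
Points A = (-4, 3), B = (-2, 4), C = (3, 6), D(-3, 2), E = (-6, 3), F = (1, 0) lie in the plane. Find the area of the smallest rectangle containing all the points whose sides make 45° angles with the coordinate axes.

60

In coordinates u = x + y, v = x − y the rectangle is axis-aligned; the map (x,y)→(u,v) scales areas by 2.
u-values: -1, 2, 9, -1, -3, 1; range = 9 − (-3) = 12.
v-values: -7, -6, -3, -5, -9, 1; range = 1 − (-9) = 10.
Area = (12 × 10) / 2 = 60.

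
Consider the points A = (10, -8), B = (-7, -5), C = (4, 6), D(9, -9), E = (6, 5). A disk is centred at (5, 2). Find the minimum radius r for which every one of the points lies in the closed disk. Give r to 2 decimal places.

The required radius is the distance from (5, 2) to the farthest point.
Squared distances: 125, 193, 17, 137, 10.
Maximum is 193, attained at B.
r = √193 ≈ 13.89.

13.89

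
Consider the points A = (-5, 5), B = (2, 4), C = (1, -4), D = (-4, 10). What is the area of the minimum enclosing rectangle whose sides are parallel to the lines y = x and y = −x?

In coordinates u = x + y, v = x − y the rectangle is axis-aligned; the map (x,y)→(u,v) scales areas by 2.
u-values: 0, 6, -3, 6; range = 6 − (-3) = 9.
v-values: -10, -2, 5, -14; range = 5 − (-14) = 19.
Area = (9 × 19) / 2 = 85.5.

85.5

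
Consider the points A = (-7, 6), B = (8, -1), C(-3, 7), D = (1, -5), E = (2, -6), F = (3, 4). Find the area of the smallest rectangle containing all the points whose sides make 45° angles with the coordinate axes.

121

In coordinates u = x + y, v = x − y the rectangle is axis-aligned; the map (x,y)→(u,v) scales areas by 2.
u-values: -1, 7, 4, -4, -4, 7; range = 7 − (-4) = 11.
v-values: -13, 9, -10, 6, 8, -1; range = 9 − (-13) = 22.
Area = (11 × 22) / 2 = 121.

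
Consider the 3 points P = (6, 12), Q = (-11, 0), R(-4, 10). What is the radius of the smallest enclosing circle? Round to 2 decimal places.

Side lengths²: PQ² = 433, PR² = 104, QR² = 149.
Since PQ² = 433 ≥ 149 + 104 = 253, the angle opposite PQ is not acute, so the smallest enclosing circle has PQ as diameter.
Centre = midpoint of PQ = (-2.5, 6), r² = 433/4 = 108.25.
r = √(108.25) ≈ 10.40.

10.40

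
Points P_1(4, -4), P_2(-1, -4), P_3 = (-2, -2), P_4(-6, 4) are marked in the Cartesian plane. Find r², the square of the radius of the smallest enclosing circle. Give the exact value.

The minimum enclosing circle of a finite set is fixed by two of the points (as a diameter) or three (as a circumcircle).
The farthest pair is P_1–P_4 with squared distance 164. The circle on this segment as diameter has centre (-1, 0) and r² = 164/4 = 41.
Check P_2: distance² to centre = 16 ≤ 41, so it lies inside.
All remaining points lie in this disk, and no smaller disk contains both endpoints, so this is the minimum enclosing circle.

41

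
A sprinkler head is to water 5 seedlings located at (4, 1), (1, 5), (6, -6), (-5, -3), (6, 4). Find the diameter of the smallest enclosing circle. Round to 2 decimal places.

13.51

The minimum enclosing circle of a finite set is fixed by two of the points (as a diameter) or three (as a circumcircle).
The minimum enclosing circle is determined by three boundary points: (6, -6), (-5, -3), (6, 4).
Their circumcentre is (16/11, -1) with r² = 5525/121.
The farthest remaining point (1, 5) is at distance² 4381/121 ≤ 5525/121.
Diameter = 2r = 2√(5525/121) ≈ 13.51.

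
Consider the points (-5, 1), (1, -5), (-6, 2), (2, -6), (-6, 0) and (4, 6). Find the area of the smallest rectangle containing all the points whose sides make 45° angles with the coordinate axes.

In coordinates u = x + y, v = x − y the rectangle is axis-aligned; the map (x,y)→(u,v) scales areas by 2.
u-values: -4, -4, -4, -4, -6, 10; range = 10 − (-6) = 16.
v-values: -6, 6, -8, 8, -6, -2; range = 8 − (-8) = 16.
Area = (16 × 16) / 2 = 128.

128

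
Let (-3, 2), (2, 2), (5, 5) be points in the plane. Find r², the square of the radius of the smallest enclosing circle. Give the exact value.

18.25

Call the three points A, B, C in the order given.
Side lengths²: AB² = 25, AC² = 73, BC² = 18.
Since AC² = 73 ≥ 25 + 18 = 43, the angle opposite AC is not acute, so the smallest enclosing circle has AC as diameter.
Centre = midpoint of AC = (1, 3.5), r² = 73/4 = 18.25.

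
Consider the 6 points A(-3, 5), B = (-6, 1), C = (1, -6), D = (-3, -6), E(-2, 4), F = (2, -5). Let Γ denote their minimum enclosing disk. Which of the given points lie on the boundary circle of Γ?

A, C, D

A smallest enclosing disk is always determined by at most three of the input points on its boundary.
The farthest pair is A–C with squared distance 137. The circle on this segment as diameter has centre (-1, -0.5) and r² = 137/4 = 34.25.
Check B: distance² to centre = 27.25 ≤ 34.25, so it lies inside.
All remaining points lie in this disk, and no smaller disk contains both endpoints, so this is the minimum enclosing circle.
The points at distance exactly r from the centre are A, C, D — 3 points.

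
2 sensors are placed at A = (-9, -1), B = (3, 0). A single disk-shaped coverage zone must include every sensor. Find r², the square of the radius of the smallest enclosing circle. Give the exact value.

36.25

The smallest circle enclosing two points has them as diameter endpoints.
Centre = midpoint = (-3, -0.5); r² = |AB|²/4 = 145/4 = 36.25.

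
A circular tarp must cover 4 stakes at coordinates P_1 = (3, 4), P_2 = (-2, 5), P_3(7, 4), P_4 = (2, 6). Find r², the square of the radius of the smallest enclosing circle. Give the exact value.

20.5

By Welzl's lemma the MEC is supported by two points (diametrically opposite) or three points (on a circumcircle).
The farthest pair is P_2–P_3 with squared distance 82. The circle on this segment as diameter has centre (2.5, 4.5) and r² = 82/4 = 20.5.
Check P_1: distance² to centre = 0.5 ≤ 20.5, so it lies inside.
All remaining points lie in this disk, and no smaller disk contains both endpoints, so this is the minimum enclosing circle.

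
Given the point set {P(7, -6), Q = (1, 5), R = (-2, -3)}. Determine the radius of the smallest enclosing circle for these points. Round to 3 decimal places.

6.269

Side lengths²: PQ² = 157, PR² = 90, QR² = 73.
Since PQ² = 157 < 90 + 73 = 163, the triangle is acute, so the smallest enclosing circle is the circumcircle.
Circumcentre = (205/54, -11/18), r² = 57305/1458.
r = √(57305/1458) ≈ 6.269.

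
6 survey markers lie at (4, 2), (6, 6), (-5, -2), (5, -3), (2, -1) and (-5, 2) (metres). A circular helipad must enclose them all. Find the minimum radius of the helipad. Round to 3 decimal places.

6.801

The minimum enclosing circle of a finite set is fixed by two of the points (as a diameter) or three (as a circumcircle).
The farthest pair is (6, 6)–(-5, -2) with squared distance 185. The circle on this segment as diameter has centre (0.5, 2) and r² = 185/4 = 46.25.
Check (4, 2): distance² to centre = 12.25 ≤ 46.25, so it lies inside.
All remaining points lie in this disk, and no smaller disk contains both endpoints, so this is the minimum enclosing circle.
r = √(46.25) ≈ 6.801.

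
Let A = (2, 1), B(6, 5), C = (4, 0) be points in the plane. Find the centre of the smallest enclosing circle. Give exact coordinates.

Side lengths²: AB² = 32, AC² = 5, BC² = 29.
Since AB² = 32 < 29 + 5 = 34, the triangle is acute, so the smallest enclosing circle is the circumcircle.
Circumcentre = (25/6, 17/6), r² = 145/18.
Centre = (25/6, 17/6).

(25/6, 17/6)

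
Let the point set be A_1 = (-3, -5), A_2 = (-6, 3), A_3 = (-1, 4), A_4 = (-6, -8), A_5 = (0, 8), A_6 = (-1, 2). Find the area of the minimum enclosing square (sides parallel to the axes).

256

The bounding box has width 6 and height 16.
An axis-aligned square enclosing the set must have side ≥ max(width, height).
So the minimum side is max(6, 16) = 16.
Area = 16² = 256.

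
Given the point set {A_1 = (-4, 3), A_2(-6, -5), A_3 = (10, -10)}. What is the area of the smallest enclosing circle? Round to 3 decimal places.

Side lengths²: A_1A_2² = 68, A_1A_3² = 365, A_2A_3² = 281.
Since A_1A_3² = 365 ≥ 281 + 68 = 349, the angle opposite A_1A_3 is not acute, so the smallest enclosing circle has A_1A_3 as diameter.
Centre = midpoint of A_1A_3 = (3, -3.5), r² = 365/4 = 91.25.
Area = π·r² = π·91.25 ≈ 286.670.

286.670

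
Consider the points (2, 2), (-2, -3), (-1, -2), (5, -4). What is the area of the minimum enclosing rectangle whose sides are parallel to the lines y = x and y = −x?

In coordinates u = x + y, v = x − y the rectangle is axis-aligned; the map (x,y)→(u,v) scales areas by 2.
u-values: 4, -5, -3, 1; range = 4 − (-5) = 9.
v-values: 0, 1, 1, 9; range = 9 − 0 = 9.
Area = (9 × 9) / 2 = 40.5.

40.5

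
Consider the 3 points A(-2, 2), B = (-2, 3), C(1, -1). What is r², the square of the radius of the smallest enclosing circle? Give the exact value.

Side lengths²: AB² = 1, AC² = 18, BC² = 25.
Since BC² = 25 ≥ 18 + 1 = 19, the angle opposite BC is not acute, so the smallest enclosing circle has BC as diameter.
Centre = midpoint of BC = (-0.5, 1), r² = 25/4 = 6.25.

6.25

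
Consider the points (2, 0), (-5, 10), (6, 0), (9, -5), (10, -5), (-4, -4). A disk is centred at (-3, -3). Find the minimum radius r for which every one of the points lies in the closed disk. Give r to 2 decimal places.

13.15

The required radius is the distance from (-3, -3) to the farthest point.
Squared distances: 34, 173, 90, 148, 173, 2.
Maximum is 173, attained at (-5, 10).
r = √173 ≈ 13.15.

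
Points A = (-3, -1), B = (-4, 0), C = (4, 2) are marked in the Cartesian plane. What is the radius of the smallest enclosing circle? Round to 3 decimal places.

Side lengths²: AB² = 2, AC² = 58, BC² = 68.
Since BC² = 68 ≥ 58 + 2 = 60, the angle opposite BC is not acute, so the smallest enclosing circle has BC as diameter.
Centre = midpoint of BC = (0, 1), r² = 68/4 = 17.
r = √17 ≈ 4.123.

4.123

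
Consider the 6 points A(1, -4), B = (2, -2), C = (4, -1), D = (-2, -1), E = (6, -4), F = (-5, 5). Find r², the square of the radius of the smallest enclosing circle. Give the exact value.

50.5

A smallest enclosing disk is always determined by at most three of the input points on its boundary.
The farthest pair is E–F with squared distance 202. The circle on this segment as diameter has centre (0.5, 0.5) and r² = 202/4 = 50.5.
Check A: distance² to centre = 20.5 ≤ 50.5, so it lies inside.
All remaining points lie in this disk, and no smaller disk contains both endpoints, so this is the minimum enclosing circle.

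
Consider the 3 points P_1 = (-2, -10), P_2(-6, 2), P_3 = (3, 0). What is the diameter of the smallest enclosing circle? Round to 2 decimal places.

13.04

Side lengths²: P_1P_2² = 160, P_1P_3² = 125, P_2P_3² = 85.
Since P_1P_2² = 160 < 125 + 85 = 210, the triangle is acute, so the smallest enclosing circle is the circumcircle.
Circumcentre = (-2.5, -3.5), r² = 42.5.
Diameter = 2r = 2√(42.5) ≈ 13.04.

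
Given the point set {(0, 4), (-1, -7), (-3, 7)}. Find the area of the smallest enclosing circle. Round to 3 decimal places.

157.080

Call the three points A, B, C in the order given.
Side lengths²: AB² = 122, AC² = 18, BC² = 200.
Since BC² = 200 ≥ 122 + 18 = 140, the angle opposite BC is not acute, so the smallest enclosing circle has BC as diameter.
Centre = midpoint of BC = (-2, 0), r² = 200/4 = 50.
Area = π·r² = π·50 ≈ 157.080.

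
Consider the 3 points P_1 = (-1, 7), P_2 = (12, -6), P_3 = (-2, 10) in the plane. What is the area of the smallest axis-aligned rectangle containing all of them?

x ranges over [-2, 12], width 14.
y ranges over [-6, 10], height 16.
Area = 14 × 16 = 224.

224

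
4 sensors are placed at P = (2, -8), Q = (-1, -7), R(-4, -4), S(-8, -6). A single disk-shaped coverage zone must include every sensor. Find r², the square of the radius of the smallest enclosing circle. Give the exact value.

The farthest pair is P–S with squared distance 104. The circle on this segment as diameter has centre (-3, -7) and r² = 104/4 = 26.
Check Q: distance² to centre = 4 ≤ 26, so it lies inside.
All remaining points lie in this disk, and no smaller disk contains both endpoints, so this is the minimum enclosing circle.

26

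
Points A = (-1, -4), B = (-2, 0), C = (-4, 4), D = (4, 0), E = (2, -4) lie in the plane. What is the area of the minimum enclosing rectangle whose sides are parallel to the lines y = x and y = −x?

In coordinates u = x + y, v = x − y the rectangle is axis-aligned; the map (x,y)→(u,v) scales areas by 2.
u-values: -5, -2, 0, 4, -2; range = 4 − (-5) = 9.
v-values: 3, -2, -8, 4, 6; range = 6 − (-8) = 14.
Area = (9 × 14) / 2 = 63.

63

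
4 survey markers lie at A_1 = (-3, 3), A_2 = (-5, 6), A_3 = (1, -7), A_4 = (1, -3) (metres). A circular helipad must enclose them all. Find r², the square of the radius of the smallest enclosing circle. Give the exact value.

51.25

The minimum enclosing circle of a finite set is fixed by two of the points (as a diameter) or three (as a circumcircle).
The farthest pair is A_2–A_3 with squared distance 205. The circle on this segment as diameter has centre (-2, -0.5) and r² = 205/4 = 51.25.
Check A_1: distance² to centre = 13.25 ≤ 51.25, so it lies inside.
All remaining points lie in this disk, and no smaller disk contains both endpoints, so this is the minimum enclosing circle.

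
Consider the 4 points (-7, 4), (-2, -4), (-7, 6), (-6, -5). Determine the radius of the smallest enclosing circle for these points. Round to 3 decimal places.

The minimum enclosing circle of a finite set is fixed by two of the points (as a diameter) or three (as a circumcircle).
The minimum enclosing circle is determined by three boundary points: (-2, -4), (-7, 6), (-6, -5).
Their circumcentre is (-95/18, 11/18) with r² = 5185/162.
The farthest remaining point (-7, 4) is at distance² 2341/162 ≤ 5185/162.
r = √(5185/162) ≈ 5.657.

5.657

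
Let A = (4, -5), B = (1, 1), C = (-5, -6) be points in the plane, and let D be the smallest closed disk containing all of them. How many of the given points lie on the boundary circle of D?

3

Side lengths²: AB² = 45, AC² = 82, BC² = 85.
Since BC² = 85 < 82 + 45 = 127, the triangle is acute, so the smallest enclosing circle is the circumcircle.
Circumcentre = (-27/38, -137/38), r² = 17425/722.
The points at distance exactly r from the centre are A, B, C — 3 points.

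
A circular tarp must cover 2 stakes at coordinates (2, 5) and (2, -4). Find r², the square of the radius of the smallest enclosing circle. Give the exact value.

20.25

The smallest circle enclosing two points has them as diameter endpoints.
Centre = midpoint = (2, 0.5); r² = |(2, 5)−(2, -4)|²/4 = 81/4 = 20.25.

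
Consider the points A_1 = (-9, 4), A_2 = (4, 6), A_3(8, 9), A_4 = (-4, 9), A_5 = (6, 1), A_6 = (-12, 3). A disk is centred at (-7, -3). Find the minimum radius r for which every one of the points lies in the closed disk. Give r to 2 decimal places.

The required radius is the distance from (-7, -3) to the farthest point.
Squared distances: 53, 202, 369, 153, 185, 61.
Maximum is 369, attained at A_3.
r = √369 ≈ 19.21.

19.21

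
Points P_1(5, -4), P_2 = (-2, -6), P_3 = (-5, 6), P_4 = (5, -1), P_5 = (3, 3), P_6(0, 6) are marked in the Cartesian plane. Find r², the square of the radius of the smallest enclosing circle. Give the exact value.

901/18

The minimum enclosing circle is determined by three boundary points: P_1, P_2, P_3.
Their circumcentre is (-1/6, 5/6) with r² = 901/18.
The farthest remaining point P_4 is at distance² 541/18 ≤ 901/18.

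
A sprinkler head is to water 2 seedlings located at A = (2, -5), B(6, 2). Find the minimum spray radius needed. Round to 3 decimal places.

The smallest circle enclosing two points has them as diameter endpoints.
Centre = midpoint = (4, -1.5); r² = |AB|²/4 = 65/4 = 16.25.
r = √(16.25) ≈ 4.031.

4.031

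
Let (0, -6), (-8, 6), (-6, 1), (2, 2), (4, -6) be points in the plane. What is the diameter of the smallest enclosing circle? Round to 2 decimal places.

A smallest enclosing disk is always determined by at most three of the input points on its boundary.
The farthest pair is (-8, 6)–(4, -6) with squared distance 288. The circle on this segment as diameter has centre (-2, 0) and r² = 288/4 = 72.
Check (0, -6): distance² to centre = 40 ≤ 72, so it lies inside.
All remaining points lie in this disk, and no smaller disk contains both endpoints, so this is the minimum enclosing circle.
Diameter = 2r = 2√72 ≈ 16.97.

16.97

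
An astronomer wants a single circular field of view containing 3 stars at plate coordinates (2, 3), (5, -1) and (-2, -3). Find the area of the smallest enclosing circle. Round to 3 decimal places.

46.811

Call the three points A, B, C in the order given.
Side lengths²: AB² = 25, AC² = 52, BC² = 53.
Since BC² = 53 < 52 + 25 = 77, the triangle is acute, so the smallest enclosing circle is the circumcircle.
Circumcentre = (39/34, -13/17), r² = 17225/1156.
Area = π·r² = π·17225/1156 ≈ 46.811.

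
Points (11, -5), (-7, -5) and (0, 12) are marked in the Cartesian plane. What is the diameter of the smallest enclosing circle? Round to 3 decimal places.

Call the three points A, B, C in the order given.
Side lengths²: AB² = 324, AC² = 410, BC² = 338.
Since AC² = 410 < 338 + 324 = 662, the triangle is acute, so the smallest enclosing circle is the circumcircle.
Circumcentre = (2, 21/17), r² = 34645/289.
Diameter = 2r = 2√(34645/289) ≈ 21.898.

21.898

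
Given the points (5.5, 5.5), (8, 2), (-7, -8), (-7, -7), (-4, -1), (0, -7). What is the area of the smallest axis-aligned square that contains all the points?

225

The bounding box has width 15 and height 13.5.
An axis-aligned square enclosing the set must have side ≥ max(width, height).
So the minimum side is max(15, 13.5) = 15.
Area = 15² = 225.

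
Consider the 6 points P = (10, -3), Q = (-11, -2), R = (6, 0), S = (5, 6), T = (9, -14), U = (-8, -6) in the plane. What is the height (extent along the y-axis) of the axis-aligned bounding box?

20

max y = 6, min y = -14, so height = 20.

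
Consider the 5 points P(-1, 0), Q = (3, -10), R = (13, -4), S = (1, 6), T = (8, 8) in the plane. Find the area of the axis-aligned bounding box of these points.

252

x ranges over [-1, 13], width 14.
y ranges over [-10, 8], height 18.
Area = 14 × 18 = 252.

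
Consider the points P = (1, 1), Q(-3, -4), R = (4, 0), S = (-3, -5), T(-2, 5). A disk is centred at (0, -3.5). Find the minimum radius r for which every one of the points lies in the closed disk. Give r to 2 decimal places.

The required radius is the distance from (0, -3.5) to the farthest point.
Squared distances: 21.25, 9.25, 28.25, 11.25, 76.25.
Maximum is 76.25, attained at T.
r = √(76.25) ≈ 8.73.

8.73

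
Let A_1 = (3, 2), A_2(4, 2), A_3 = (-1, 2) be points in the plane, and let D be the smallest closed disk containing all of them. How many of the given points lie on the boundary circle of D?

2

Side lengths²: A_1A_2² = 1, A_1A_3² = 16, A_2A_3² = 25.
Since A_2A_3² = 25 ≥ 16 + 1 = 17, the angle opposite A_2A_3 is not acute, so the smallest enclosing circle has A_2A_3 as diameter.
Centre = midpoint of A_2A_3 = (1.5, 2), r² = 25/4 = 6.25.
The points at distance exactly r from the centre are A_2, A_3 — 2 points.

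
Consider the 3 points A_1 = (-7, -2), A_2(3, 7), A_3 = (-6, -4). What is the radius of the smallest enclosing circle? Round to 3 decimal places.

7.106

Side lengths²: A_1A_2² = 181, A_1A_3² = 5, A_2A_3² = 202.
Since A_2A_3² = 202 ≥ 181 + 5 = 186, the angle opposite A_2A_3 is not acute, so the smallest enclosing circle has A_2A_3 as diameter.
Centre = midpoint of A_2A_3 = (-1.5, 1.5), r² = 202/4 = 50.5.
r = √(50.5) ≈ 7.106.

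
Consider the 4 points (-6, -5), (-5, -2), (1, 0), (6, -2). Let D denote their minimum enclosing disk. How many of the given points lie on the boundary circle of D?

2

By Welzl's lemma the MEC is supported by two points (diametrically opposite) or three points (on a circumcircle).
The farthest pair is (-6, -5)–(6, -2) with squared distance 153. The circle on this segment as diameter has centre (0, -3.5) and r² = 153/4 = 38.25.
Check (-5, -2): distance² to centre = 27.25 ≤ 38.25, so it lies inside.
All remaining points lie in this disk, and no smaller disk contains both endpoints, so this is the minimum enclosing circle.
The points at distance exactly r from the centre are (-6, -5), (6, -2) — 2 points.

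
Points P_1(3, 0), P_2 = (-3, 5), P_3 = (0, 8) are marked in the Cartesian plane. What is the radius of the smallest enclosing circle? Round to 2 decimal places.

4.29

Side lengths²: P_1P_2² = 61, P_1P_3² = 73, P_2P_3² = 18.
Since P_1P_3² = 73 < 61 + 18 = 79, the triangle is acute, so the smallest enclosing circle is the circumcircle.
Circumcentre = (25/22, 85/22), r² = 4453/242.
r = √(4453/242) ≈ 4.29.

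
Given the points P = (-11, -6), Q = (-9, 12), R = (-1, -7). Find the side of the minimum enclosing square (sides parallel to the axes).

The bounding box has width 10 and height 19.
An axis-aligned square enclosing the set must have side ≥ max(width, height).
So the minimum side is max(10, 19) = 19.

19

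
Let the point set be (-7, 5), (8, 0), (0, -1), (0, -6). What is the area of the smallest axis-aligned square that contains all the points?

The bounding box has width 15 and height 11.
An axis-aligned square enclosing the set must have side ≥ max(width, height).
So the minimum side is max(15, 11) = 15.
Area = 15² = 225.

225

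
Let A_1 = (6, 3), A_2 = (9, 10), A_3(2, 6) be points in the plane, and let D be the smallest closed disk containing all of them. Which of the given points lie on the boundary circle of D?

A_1, A_2, A_3

Side lengths²: A_1A_2² = 58, A_1A_3² = 25, A_2A_3² = 65.
Since A_2A_3² = 65 < 58 + 25 = 83, the triangle is acute, so the smallest enclosing circle is the circumcircle.
Circumcentre = (443/74, 529/74), r² = 47125/2738.
The points at distance exactly r from the centre are A_1, A_2, A_3 — 3 points.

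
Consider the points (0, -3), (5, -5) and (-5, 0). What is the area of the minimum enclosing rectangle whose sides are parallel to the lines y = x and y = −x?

In coordinates u = x + y, v = x − y the rectangle is axis-aligned; the map (x,y)→(u,v) scales areas by 2.
u-values: -3, 0, -5; range = 0 − (-5) = 5.
v-values: 3, 10, -5; range = 10 − (-5) = 15.
Area = (5 × 15) / 2 = 37.5.

37.5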